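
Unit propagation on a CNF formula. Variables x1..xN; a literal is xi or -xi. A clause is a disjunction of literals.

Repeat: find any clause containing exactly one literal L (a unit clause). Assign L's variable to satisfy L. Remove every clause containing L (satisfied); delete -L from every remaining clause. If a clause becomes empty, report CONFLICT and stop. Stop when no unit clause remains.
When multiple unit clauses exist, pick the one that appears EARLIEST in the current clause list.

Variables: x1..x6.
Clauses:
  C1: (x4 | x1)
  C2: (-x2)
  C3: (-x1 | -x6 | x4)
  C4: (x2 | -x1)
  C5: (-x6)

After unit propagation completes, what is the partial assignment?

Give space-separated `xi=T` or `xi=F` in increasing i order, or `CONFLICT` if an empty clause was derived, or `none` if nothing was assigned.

Answer: x1=F x2=F x4=T x6=F

Derivation:
unit clause [-2] forces x2=F; simplify:
  drop 2 from [2, -1] -> [-1]
  satisfied 1 clause(s); 4 remain; assigned so far: [2]
unit clause [-1] forces x1=F; simplify:
  drop 1 from [4, 1] -> [4]
  satisfied 2 clause(s); 2 remain; assigned so far: [1, 2]
unit clause [4] forces x4=T; simplify:
  satisfied 1 clause(s); 1 remain; assigned so far: [1, 2, 4]
unit clause [-6] forces x6=F; simplify:
  satisfied 1 clause(s); 0 remain; assigned so far: [1, 2, 4, 6]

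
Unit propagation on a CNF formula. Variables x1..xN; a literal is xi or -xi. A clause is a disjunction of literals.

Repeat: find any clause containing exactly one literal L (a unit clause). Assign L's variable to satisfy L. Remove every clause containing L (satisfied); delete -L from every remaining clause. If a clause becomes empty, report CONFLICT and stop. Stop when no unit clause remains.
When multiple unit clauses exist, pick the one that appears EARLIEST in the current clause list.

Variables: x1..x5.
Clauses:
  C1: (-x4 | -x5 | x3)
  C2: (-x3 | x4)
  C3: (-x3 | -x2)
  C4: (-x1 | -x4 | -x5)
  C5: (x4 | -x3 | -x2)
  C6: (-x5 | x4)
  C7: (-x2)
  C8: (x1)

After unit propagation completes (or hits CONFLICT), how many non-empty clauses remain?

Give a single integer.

unit clause [-2] forces x2=F; simplify:
  satisfied 3 clause(s); 5 remain; assigned so far: [2]
unit clause [1] forces x1=T; simplify:
  drop -1 from [-1, -4, -5] -> [-4, -5]
  satisfied 1 clause(s); 4 remain; assigned so far: [1, 2]

Answer: 4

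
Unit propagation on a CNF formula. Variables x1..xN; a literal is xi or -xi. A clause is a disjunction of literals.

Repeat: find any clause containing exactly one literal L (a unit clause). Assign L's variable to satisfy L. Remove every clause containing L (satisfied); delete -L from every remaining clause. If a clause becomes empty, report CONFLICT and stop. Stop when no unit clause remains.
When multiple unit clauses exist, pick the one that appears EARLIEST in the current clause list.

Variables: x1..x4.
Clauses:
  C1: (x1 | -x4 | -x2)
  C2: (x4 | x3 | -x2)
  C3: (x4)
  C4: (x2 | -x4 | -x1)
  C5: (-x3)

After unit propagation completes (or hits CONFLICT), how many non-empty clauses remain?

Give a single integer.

Answer: 2

Derivation:
unit clause [4] forces x4=T; simplify:
  drop -4 from [1, -4, -2] -> [1, -2]
  drop -4 from [2, -4, -1] -> [2, -1]
  satisfied 2 clause(s); 3 remain; assigned so far: [4]
unit clause [-3] forces x3=F; simplify:
  satisfied 1 clause(s); 2 remain; assigned so far: [3, 4]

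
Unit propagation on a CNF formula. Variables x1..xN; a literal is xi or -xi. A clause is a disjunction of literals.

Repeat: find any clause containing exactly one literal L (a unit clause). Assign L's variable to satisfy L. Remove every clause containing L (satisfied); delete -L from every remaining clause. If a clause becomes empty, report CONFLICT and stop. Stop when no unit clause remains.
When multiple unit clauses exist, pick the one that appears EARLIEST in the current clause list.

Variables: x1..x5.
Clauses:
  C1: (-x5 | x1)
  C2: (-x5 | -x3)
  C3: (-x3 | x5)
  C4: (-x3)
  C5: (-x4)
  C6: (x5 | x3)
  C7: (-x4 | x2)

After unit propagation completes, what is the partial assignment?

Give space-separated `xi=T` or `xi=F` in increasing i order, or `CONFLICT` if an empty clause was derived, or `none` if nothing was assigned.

unit clause [-3] forces x3=F; simplify:
  drop 3 from [5, 3] -> [5]
  satisfied 3 clause(s); 4 remain; assigned so far: [3]
unit clause [-4] forces x4=F; simplify:
  satisfied 2 clause(s); 2 remain; assigned so far: [3, 4]
unit clause [5] forces x5=T; simplify:
  drop -5 from [-5, 1] -> [1]
  satisfied 1 clause(s); 1 remain; assigned so far: [3, 4, 5]
unit clause [1] forces x1=T; simplify:
  satisfied 1 clause(s); 0 remain; assigned so far: [1, 3, 4, 5]

Answer: x1=T x3=F x4=F x5=T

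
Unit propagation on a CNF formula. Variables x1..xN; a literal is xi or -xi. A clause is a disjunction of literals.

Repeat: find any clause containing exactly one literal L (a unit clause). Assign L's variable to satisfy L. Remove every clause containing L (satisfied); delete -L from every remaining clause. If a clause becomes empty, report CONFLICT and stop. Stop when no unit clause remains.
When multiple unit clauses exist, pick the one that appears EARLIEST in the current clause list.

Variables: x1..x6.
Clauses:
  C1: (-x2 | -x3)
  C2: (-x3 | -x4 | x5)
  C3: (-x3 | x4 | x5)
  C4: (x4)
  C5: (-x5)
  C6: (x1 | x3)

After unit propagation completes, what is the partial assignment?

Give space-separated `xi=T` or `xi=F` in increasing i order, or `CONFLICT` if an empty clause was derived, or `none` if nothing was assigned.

unit clause [4] forces x4=T; simplify:
  drop -4 from [-3, -4, 5] -> [-3, 5]
  satisfied 2 clause(s); 4 remain; assigned so far: [4]
unit clause [-5] forces x5=F; simplify:
  drop 5 from [-3, 5] -> [-3]
  satisfied 1 clause(s); 3 remain; assigned so far: [4, 5]
unit clause [-3] forces x3=F; simplify:
  drop 3 from [1, 3] -> [1]
  satisfied 2 clause(s); 1 remain; assigned so far: [3, 4, 5]
unit clause [1] forces x1=T; simplify:
  satisfied 1 clause(s); 0 remain; assigned so far: [1, 3, 4, 5]

Answer: x1=T x3=F x4=T x5=F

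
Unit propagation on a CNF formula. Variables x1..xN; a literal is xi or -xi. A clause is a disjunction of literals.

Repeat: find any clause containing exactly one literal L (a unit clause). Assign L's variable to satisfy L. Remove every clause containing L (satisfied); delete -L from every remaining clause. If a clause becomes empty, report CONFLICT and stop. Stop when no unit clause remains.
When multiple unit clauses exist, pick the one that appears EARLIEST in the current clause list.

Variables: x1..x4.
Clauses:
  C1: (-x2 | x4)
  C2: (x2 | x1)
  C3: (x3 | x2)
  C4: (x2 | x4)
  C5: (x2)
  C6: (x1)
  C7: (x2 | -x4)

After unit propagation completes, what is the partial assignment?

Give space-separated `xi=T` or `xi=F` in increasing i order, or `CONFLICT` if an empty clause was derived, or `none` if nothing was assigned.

unit clause [2] forces x2=T; simplify:
  drop -2 from [-2, 4] -> [4]
  satisfied 5 clause(s); 2 remain; assigned so far: [2]
unit clause [4] forces x4=T; simplify:
  satisfied 1 clause(s); 1 remain; assigned so far: [2, 4]
unit clause [1] forces x1=T; simplify:
  satisfied 1 clause(s); 0 remain; assigned so far: [1, 2, 4]

Answer: x1=T x2=T x4=T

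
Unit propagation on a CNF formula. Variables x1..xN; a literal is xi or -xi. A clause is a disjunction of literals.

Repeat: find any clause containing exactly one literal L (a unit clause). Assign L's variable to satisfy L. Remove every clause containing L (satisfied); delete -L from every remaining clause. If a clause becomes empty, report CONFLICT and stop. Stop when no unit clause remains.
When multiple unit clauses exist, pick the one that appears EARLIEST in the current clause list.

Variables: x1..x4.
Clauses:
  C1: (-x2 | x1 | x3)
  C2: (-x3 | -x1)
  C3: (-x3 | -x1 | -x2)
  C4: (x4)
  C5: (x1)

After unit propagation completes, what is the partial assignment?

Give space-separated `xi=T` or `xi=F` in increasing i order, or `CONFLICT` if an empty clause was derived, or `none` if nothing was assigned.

Answer: x1=T x3=F x4=T

Derivation:
unit clause [4] forces x4=T; simplify:
  satisfied 1 clause(s); 4 remain; assigned so far: [4]
unit clause [1] forces x1=T; simplify:
  drop -1 from [-3, -1] -> [-3]
  drop -1 from [-3, -1, -2] -> [-3, -2]
  satisfied 2 clause(s); 2 remain; assigned so far: [1, 4]
unit clause [-3] forces x3=F; simplify:
  satisfied 2 clause(s); 0 remain; assigned so far: [1, 3, 4]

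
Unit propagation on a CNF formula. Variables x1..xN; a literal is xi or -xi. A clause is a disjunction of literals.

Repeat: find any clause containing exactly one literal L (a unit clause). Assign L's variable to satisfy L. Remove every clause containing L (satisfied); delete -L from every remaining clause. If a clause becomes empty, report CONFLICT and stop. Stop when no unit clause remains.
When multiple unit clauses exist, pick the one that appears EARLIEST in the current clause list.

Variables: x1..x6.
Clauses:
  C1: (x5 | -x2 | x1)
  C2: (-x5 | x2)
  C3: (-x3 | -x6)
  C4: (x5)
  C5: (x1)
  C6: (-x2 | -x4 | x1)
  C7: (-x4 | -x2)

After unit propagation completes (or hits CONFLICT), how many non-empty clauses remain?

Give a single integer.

Answer: 1

Derivation:
unit clause [5] forces x5=T; simplify:
  drop -5 from [-5, 2] -> [2]
  satisfied 2 clause(s); 5 remain; assigned so far: [5]
unit clause [2] forces x2=T; simplify:
  drop -2 from [-2, -4, 1] -> [-4, 1]
  drop -2 from [-4, -2] -> [-4]
  satisfied 1 clause(s); 4 remain; assigned so far: [2, 5]
unit clause [1] forces x1=T; simplify:
  satisfied 2 clause(s); 2 remain; assigned so far: [1, 2, 5]
unit clause [-4] forces x4=F; simplify:
  satisfied 1 clause(s); 1 remain; assigned so far: [1, 2, 4, 5]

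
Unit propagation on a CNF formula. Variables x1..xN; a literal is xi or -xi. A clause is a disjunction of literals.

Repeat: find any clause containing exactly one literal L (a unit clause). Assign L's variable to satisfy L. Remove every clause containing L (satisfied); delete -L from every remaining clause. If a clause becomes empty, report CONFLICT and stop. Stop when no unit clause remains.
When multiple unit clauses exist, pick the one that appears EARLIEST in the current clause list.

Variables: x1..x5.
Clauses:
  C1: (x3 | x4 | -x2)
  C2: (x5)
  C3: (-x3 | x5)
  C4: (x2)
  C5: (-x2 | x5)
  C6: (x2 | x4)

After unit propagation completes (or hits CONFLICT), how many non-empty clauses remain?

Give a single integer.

unit clause [5] forces x5=T; simplify:
  satisfied 3 clause(s); 3 remain; assigned so far: [5]
unit clause [2] forces x2=T; simplify:
  drop -2 from [3, 4, -2] -> [3, 4]
  satisfied 2 clause(s); 1 remain; assigned so far: [2, 5]

Answer: 1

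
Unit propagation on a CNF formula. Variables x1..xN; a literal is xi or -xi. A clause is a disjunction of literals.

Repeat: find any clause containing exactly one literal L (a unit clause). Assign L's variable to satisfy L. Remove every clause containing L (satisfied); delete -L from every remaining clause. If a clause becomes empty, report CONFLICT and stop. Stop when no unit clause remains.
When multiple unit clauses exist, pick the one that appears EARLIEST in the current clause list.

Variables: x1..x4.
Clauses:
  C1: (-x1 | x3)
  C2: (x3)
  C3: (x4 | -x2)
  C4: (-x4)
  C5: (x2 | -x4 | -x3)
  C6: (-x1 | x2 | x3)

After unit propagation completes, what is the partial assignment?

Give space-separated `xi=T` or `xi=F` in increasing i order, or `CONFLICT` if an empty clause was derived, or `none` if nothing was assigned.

Answer: x2=F x3=T x4=F

Derivation:
unit clause [3] forces x3=T; simplify:
  drop -3 from [2, -4, -3] -> [2, -4]
  satisfied 3 clause(s); 3 remain; assigned so far: [3]
unit clause [-4] forces x4=F; simplify:
  drop 4 from [4, -2] -> [-2]
  satisfied 2 clause(s); 1 remain; assigned so far: [3, 4]
unit clause [-2] forces x2=F; simplify:
  satisfied 1 clause(s); 0 remain; assigned so far: [2, 3, 4]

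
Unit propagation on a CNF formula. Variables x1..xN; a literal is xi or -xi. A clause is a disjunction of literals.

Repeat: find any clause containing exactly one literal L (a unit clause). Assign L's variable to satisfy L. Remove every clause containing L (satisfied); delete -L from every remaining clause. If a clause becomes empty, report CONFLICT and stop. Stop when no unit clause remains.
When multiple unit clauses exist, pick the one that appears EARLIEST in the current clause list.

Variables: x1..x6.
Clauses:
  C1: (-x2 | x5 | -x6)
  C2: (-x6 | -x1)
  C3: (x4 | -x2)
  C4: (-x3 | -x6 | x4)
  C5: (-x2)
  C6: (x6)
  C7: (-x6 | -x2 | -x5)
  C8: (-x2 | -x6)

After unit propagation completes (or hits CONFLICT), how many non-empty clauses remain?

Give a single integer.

unit clause [-2] forces x2=F; simplify:
  satisfied 5 clause(s); 3 remain; assigned so far: [2]
unit clause [6] forces x6=T; simplify:
  drop -6 from [-6, -1] -> [-1]
  drop -6 from [-3, -6, 4] -> [-3, 4]
  satisfied 1 clause(s); 2 remain; assigned so far: [2, 6]
unit clause [-1] forces x1=F; simplify:
  satisfied 1 clause(s); 1 remain; assigned so far: [1, 2, 6]

Answer: 1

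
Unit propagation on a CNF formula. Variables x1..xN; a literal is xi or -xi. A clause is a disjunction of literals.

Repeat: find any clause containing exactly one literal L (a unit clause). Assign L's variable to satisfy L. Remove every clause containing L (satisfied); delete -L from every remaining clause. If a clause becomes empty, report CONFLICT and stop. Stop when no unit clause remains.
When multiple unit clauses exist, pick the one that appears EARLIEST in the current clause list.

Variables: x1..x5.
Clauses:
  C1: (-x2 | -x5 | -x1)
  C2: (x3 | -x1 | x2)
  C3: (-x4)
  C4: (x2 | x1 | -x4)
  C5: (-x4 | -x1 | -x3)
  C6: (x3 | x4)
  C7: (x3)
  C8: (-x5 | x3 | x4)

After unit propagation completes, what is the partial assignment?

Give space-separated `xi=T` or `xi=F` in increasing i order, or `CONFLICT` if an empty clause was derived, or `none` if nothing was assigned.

unit clause [-4] forces x4=F; simplify:
  drop 4 from [3, 4] -> [3]
  drop 4 from [-5, 3, 4] -> [-5, 3]
  satisfied 3 clause(s); 5 remain; assigned so far: [4]
unit clause [3] forces x3=T; simplify:
  satisfied 4 clause(s); 1 remain; assigned so far: [3, 4]

Answer: x3=T x4=F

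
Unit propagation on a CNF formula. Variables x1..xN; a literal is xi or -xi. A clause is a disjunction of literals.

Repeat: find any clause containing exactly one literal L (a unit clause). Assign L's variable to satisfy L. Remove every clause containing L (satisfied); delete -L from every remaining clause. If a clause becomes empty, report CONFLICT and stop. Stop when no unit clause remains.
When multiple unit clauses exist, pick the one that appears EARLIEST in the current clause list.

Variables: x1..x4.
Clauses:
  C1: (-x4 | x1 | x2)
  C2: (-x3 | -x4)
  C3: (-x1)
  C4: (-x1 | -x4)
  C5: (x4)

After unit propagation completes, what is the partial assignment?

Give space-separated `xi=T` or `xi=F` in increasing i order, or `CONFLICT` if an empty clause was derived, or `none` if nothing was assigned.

Answer: x1=F x2=T x3=F x4=T

Derivation:
unit clause [-1] forces x1=F; simplify:
  drop 1 from [-4, 1, 2] -> [-4, 2]
  satisfied 2 clause(s); 3 remain; assigned so far: [1]
unit clause [4] forces x4=T; simplify:
  drop -4 from [-4, 2] -> [2]
  drop -4 from [-3, -4] -> [-3]
  satisfied 1 clause(s); 2 remain; assigned so far: [1, 4]
unit clause [2] forces x2=T; simplify:
  satisfied 1 clause(s); 1 remain; assigned so far: [1, 2, 4]
unit clause [-3] forces x3=F; simplify:
  satisfied 1 clause(s); 0 remain; assigned so far: [1, 2, 3, 4]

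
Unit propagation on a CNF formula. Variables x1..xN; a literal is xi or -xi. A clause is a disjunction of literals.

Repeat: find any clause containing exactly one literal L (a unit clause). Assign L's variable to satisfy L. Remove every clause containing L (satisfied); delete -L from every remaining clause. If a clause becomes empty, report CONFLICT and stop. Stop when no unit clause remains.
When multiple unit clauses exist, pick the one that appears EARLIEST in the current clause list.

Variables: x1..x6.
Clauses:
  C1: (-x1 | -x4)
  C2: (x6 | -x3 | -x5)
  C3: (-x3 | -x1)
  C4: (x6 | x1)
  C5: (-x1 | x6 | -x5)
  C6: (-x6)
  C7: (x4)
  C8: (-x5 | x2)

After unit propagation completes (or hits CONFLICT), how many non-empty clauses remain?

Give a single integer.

Answer: 4

Derivation:
unit clause [-6] forces x6=F; simplify:
  drop 6 from [6, -3, -5] -> [-3, -5]
  drop 6 from [6, 1] -> [1]
  drop 6 from [-1, 6, -5] -> [-1, -5]
  satisfied 1 clause(s); 7 remain; assigned so far: [6]
unit clause [1] forces x1=T; simplify:
  drop -1 from [-1, -4] -> [-4]
  drop -1 from [-3, -1] -> [-3]
  drop -1 from [-1, -5] -> [-5]
  satisfied 1 clause(s); 6 remain; assigned so far: [1, 6]
unit clause [-4] forces x4=F; simplify:
  drop 4 from [4] -> [] (empty!)
  satisfied 1 clause(s); 5 remain; assigned so far: [1, 4, 6]
CONFLICT (empty clause)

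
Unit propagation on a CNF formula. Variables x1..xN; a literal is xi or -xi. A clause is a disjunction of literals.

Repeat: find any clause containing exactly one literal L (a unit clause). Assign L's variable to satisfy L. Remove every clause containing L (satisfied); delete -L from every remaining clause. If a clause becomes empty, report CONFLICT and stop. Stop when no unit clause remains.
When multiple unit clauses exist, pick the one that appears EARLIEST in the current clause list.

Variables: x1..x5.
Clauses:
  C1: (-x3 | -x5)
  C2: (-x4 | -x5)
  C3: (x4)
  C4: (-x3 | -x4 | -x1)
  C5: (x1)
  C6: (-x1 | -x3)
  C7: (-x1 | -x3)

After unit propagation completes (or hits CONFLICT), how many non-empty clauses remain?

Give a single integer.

unit clause [4] forces x4=T; simplify:
  drop -4 from [-4, -5] -> [-5]
  drop -4 from [-3, -4, -1] -> [-3, -1]
  satisfied 1 clause(s); 6 remain; assigned so far: [4]
unit clause [-5] forces x5=F; simplify:
  satisfied 2 clause(s); 4 remain; assigned so far: [4, 5]
unit clause [1] forces x1=T; simplify:
  drop -1 from [-3, -1] -> [-3]
  drop -1 from [-1, -3] -> [-3]
  drop -1 from [-1, -3] -> [-3]
  satisfied 1 clause(s); 3 remain; assigned so far: [1, 4, 5]
unit clause [-3] forces x3=F; simplify:
  satisfied 3 clause(s); 0 remain; assigned so far: [1, 3, 4, 5]

Answer: 0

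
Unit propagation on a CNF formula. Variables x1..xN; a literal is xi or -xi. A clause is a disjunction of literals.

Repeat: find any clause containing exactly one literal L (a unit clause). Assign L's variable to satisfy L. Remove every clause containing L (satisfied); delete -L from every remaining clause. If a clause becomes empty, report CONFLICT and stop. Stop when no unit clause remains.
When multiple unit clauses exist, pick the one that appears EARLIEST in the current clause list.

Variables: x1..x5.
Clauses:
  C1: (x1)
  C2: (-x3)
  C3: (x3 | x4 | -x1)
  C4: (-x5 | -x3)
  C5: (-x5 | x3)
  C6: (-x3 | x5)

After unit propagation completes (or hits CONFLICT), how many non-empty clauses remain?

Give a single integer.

unit clause [1] forces x1=T; simplify:
  drop -1 from [3, 4, -1] -> [3, 4]
  satisfied 1 clause(s); 5 remain; assigned so far: [1]
unit clause [-3] forces x3=F; simplify:
  drop 3 from [3, 4] -> [4]
  drop 3 from [-5, 3] -> [-5]
  satisfied 3 clause(s); 2 remain; assigned so far: [1, 3]
unit clause [4] forces x4=T; simplify:
  satisfied 1 clause(s); 1 remain; assigned so far: [1, 3, 4]
unit clause [-5] forces x5=F; simplify:
  satisfied 1 clause(s); 0 remain; assigned so far: [1, 3, 4, 5]

Answer: 0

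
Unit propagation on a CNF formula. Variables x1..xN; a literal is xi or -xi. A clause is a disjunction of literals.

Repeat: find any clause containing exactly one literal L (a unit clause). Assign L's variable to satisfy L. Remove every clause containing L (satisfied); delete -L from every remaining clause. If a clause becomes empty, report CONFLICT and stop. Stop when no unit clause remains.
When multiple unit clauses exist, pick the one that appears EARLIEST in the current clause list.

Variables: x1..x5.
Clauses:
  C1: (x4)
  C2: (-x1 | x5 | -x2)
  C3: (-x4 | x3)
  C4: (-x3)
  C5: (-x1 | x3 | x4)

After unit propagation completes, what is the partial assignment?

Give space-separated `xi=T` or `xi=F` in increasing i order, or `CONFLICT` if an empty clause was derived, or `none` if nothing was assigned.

Answer: CONFLICT

Derivation:
unit clause [4] forces x4=T; simplify:
  drop -4 from [-4, 3] -> [3]
  satisfied 2 clause(s); 3 remain; assigned so far: [4]
unit clause [3] forces x3=T; simplify:
  drop -3 from [-3] -> [] (empty!)
  satisfied 1 clause(s); 2 remain; assigned so far: [3, 4]
CONFLICT (empty clause)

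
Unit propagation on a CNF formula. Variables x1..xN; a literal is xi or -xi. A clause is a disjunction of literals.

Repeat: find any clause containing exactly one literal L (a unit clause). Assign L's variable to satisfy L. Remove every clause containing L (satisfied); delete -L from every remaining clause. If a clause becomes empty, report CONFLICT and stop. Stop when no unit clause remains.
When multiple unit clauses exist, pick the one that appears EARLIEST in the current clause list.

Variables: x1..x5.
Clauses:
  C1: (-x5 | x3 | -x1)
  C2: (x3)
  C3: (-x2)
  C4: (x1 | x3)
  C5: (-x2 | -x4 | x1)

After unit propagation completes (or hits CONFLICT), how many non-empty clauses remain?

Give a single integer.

Answer: 0

Derivation:
unit clause [3] forces x3=T; simplify:
  satisfied 3 clause(s); 2 remain; assigned so far: [3]
unit clause [-2] forces x2=F; simplify:
  satisfied 2 clause(s); 0 remain; assigned so far: [2, 3]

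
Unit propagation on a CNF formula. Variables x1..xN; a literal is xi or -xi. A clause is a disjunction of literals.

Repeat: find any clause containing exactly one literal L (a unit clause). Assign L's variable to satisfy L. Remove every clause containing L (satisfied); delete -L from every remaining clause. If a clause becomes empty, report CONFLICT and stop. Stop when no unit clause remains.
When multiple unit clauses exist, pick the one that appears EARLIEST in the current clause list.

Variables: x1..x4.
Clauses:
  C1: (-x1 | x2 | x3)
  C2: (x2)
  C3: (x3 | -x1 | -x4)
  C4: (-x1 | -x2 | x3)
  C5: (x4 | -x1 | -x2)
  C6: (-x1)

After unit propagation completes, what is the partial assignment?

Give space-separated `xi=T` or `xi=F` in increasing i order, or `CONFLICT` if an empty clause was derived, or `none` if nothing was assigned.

unit clause [2] forces x2=T; simplify:
  drop -2 from [-1, -2, 3] -> [-1, 3]
  drop -2 from [4, -1, -2] -> [4, -1]
  satisfied 2 clause(s); 4 remain; assigned so far: [2]
unit clause [-1] forces x1=F; simplify:
  satisfied 4 clause(s); 0 remain; assigned so far: [1, 2]

Answer: x1=F x2=T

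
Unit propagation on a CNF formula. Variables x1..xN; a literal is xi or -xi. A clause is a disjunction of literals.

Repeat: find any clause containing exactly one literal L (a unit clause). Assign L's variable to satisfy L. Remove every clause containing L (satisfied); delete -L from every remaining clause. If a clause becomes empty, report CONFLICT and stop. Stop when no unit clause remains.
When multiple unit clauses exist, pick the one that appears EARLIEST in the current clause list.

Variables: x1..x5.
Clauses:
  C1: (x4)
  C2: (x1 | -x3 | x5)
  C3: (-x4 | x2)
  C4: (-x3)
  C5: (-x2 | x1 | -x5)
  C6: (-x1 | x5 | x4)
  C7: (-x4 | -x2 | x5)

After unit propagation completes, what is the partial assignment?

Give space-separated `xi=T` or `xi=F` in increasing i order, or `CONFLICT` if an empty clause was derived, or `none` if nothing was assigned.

unit clause [4] forces x4=T; simplify:
  drop -4 from [-4, 2] -> [2]
  drop -4 from [-4, -2, 5] -> [-2, 5]
  satisfied 2 clause(s); 5 remain; assigned so far: [4]
unit clause [2] forces x2=T; simplify:
  drop -2 from [-2, 1, -5] -> [1, -5]
  drop -2 from [-2, 5] -> [5]
  satisfied 1 clause(s); 4 remain; assigned so far: [2, 4]
unit clause [-3] forces x3=F; simplify:
  satisfied 2 clause(s); 2 remain; assigned so far: [2, 3, 4]
unit clause [5] forces x5=T; simplify:
  drop -5 from [1, -5] -> [1]
  satisfied 1 clause(s); 1 remain; assigned so far: [2, 3, 4, 5]
unit clause [1] forces x1=T; simplify:
  satisfied 1 clause(s); 0 remain; assigned so far: [1, 2, 3, 4, 5]

Answer: x1=T x2=T x3=F x4=T x5=T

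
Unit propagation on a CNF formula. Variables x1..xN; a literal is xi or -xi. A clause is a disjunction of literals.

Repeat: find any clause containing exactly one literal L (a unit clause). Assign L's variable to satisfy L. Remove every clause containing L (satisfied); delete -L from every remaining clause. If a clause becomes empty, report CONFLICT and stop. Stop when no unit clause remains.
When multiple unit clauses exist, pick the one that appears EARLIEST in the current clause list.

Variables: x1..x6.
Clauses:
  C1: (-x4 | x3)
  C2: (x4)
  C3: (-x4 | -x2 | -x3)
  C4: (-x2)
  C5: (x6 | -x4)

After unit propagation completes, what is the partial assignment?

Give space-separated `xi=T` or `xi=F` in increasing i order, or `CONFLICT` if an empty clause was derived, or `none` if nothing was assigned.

unit clause [4] forces x4=T; simplify:
  drop -4 from [-4, 3] -> [3]
  drop -4 from [-4, -2, -3] -> [-2, -3]
  drop -4 from [6, -4] -> [6]
  satisfied 1 clause(s); 4 remain; assigned so far: [4]
unit clause [3] forces x3=T; simplify:
  drop -3 from [-2, -3] -> [-2]
  satisfied 1 clause(s); 3 remain; assigned so far: [3, 4]
unit clause [-2] forces x2=F; simplify:
  satisfied 2 clause(s); 1 remain; assigned so far: [2, 3, 4]
unit clause [6] forces x6=T; simplify:
  satisfied 1 clause(s); 0 remain; assigned so far: [2, 3, 4, 6]

Answer: x2=F x3=T x4=T x6=T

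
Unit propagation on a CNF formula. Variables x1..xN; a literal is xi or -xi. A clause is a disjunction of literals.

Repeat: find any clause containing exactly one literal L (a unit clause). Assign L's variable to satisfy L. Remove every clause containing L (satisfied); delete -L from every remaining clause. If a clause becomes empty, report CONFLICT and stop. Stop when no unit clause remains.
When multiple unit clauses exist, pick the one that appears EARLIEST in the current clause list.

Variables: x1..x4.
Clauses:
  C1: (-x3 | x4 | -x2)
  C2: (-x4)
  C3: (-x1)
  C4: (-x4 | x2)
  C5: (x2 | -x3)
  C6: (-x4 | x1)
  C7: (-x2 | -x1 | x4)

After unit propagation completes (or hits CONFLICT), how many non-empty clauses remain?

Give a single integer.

Answer: 2

Derivation:
unit clause [-4] forces x4=F; simplify:
  drop 4 from [-3, 4, -2] -> [-3, -2]
  drop 4 from [-2, -1, 4] -> [-2, -1]
  satisfied 3 clause(s); 4 remain; assigned so far: [4]
unit clause [-1] forces x1=F; simplify:
  satisfied 2 clause(s); 2 remain; assigned so far: [1, 4]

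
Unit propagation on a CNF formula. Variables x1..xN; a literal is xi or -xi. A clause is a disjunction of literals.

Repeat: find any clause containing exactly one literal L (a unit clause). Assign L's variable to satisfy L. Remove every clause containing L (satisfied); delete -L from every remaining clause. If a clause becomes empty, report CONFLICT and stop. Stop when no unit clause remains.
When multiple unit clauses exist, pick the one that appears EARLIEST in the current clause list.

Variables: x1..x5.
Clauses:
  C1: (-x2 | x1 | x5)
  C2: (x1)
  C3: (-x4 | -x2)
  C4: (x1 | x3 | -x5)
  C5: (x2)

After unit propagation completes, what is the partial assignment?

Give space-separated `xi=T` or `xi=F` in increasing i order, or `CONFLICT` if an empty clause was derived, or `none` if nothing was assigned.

unit clause [1] forces x1=T; simplify:
  satisfied 3 clause(s); 2 remain; assigned so far: [1]
unit clause [2] forces x2=T; simplify:
  drop -2 from [-4, -2] -> [-4]
  satisfied 1 clause(s); 1 remain; assigned so far: [1, 2]
unit clause [-4] forces x4=F; simplify:
  satisfied 1 clause(s); 0 remain; assigned so far: [1, 2, 4]

Answer: x1=T x2=T x4=F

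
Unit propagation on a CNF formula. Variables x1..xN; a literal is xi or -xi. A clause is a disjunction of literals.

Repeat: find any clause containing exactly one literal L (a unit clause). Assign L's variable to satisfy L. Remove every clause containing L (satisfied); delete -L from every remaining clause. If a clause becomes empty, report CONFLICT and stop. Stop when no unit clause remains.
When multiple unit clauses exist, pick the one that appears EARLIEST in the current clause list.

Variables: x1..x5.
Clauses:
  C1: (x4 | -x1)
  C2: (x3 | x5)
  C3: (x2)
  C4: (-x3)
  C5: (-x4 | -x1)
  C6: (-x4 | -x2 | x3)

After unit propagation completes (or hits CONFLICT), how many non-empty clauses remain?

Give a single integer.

Answer: 0

Derivation:
unit clause [2] forces x2=T; simplify:
  drop -2 from [-4, -2, 3] -> [-4, 3]
  satisfied 1 clause(s); 5 remain; assigned so far: [2]
unit clause [-3] forces x3=F; simplify:
  drop 3 from [3, 5] -> [5]
  drop 3 from [-4, 3] -> [-4]
  satisfied 1 clause(s); 4 remain; assigned so far: [2, 3]
unit clause [5] forces x5=T; simplify:
  satisfied 1 clause(s); 3 remain; assigned so far: [2, 3, 5]
unit clause [-4] forces x4=F; simplify:
  drop 4 from [4, -1] -> [-1]
  satisfied 2 clause(s); 1 remain; assigned so far: [2, 3, 4, 5]
unit clause [-1] forces x1=F; simplify:
  satisfied 1 clause(s); 0 remain; assigned so far: [1, 2, 3, 4, 5]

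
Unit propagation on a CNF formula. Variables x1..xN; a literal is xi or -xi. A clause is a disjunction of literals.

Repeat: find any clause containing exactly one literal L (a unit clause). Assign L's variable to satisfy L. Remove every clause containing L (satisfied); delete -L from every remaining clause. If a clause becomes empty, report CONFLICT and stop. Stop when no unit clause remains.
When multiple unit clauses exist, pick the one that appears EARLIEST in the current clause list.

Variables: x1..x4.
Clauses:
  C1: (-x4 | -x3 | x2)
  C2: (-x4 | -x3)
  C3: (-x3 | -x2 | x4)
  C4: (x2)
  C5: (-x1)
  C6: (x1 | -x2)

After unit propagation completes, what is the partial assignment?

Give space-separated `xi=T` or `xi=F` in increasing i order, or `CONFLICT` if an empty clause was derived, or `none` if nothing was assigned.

Answer: CONFLICT

Derivation:
unit clause [2] forces x2=T; simplify:
  drop -2 from [-3, -2, 4] -> [-3, 4]
  drop -2 from [1, -2] -> [1]
  satisfied 2 clause(s); 4 remain; assigned so far: [2]
unit clause [-1] forces x1=F; simplify:
  drop 1 from [1] -> [] (empty!)
  satisfied 1 clause(s); 3 remain; assigned so far: [1, 2]
CONFLICT (empty clause)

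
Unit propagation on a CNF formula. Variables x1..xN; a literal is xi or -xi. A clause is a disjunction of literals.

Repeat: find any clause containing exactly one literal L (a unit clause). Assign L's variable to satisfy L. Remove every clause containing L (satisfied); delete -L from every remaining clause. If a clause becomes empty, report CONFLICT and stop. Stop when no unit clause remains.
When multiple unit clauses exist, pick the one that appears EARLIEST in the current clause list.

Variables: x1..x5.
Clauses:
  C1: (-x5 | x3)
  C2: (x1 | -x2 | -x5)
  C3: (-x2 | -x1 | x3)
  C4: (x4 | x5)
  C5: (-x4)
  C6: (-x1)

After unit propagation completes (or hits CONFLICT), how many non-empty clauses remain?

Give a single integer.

unit clause [-4] forces x4=F; simplify:
  drop 4 from [4, 5] -> [5]
  satisfied 1 clause(s); 5 remain; assigned so far: [4]
unit clause [5] forces x5=T; simplify:
  drop -5 from [-5, 3] -> [3]
  drop -5 from [1, -2, -5] -> [1, -2]
  satisfied 1 clause(s); 4 remain; assigned so far: [4, 5]
unit clause [3] forces x3=T; simplify:
  satisfied 2 clause(s); 2 remain; assigned so far: [3, 4, 5]
unit clause [-1] forces x1=F; simplify:
  drop 1 from [1, -2] -> [-2]
  satisfied 1 clause(s); 1 remain; assigned so far: [1, 3, 4, 5]
unit clause [-2] forces x2=F; simplify:
  satisfied 1 clause(s); 0 remain; assigned so far: [1, 2, 3, 4, 5]

Answer: 0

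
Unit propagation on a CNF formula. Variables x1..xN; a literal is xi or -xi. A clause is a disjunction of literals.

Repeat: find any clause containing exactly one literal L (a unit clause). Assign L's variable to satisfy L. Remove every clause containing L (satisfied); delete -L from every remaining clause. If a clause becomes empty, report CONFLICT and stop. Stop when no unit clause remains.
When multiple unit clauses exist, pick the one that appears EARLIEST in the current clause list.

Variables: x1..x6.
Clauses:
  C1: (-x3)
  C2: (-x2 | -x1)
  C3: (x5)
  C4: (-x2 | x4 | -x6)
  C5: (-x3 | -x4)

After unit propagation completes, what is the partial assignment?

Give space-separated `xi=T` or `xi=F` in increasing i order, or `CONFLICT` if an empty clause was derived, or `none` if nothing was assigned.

unit clause [-3] forces x3=F; simplify:
  satisfied 2 clause(s); 3 remain; assigned so far: [3]
unit clause [5] forces x5=T; simplify:
  satisfied 1 clause(s); 2 remain; assigned so far: [3, 5]

Answer: x3=F x5=T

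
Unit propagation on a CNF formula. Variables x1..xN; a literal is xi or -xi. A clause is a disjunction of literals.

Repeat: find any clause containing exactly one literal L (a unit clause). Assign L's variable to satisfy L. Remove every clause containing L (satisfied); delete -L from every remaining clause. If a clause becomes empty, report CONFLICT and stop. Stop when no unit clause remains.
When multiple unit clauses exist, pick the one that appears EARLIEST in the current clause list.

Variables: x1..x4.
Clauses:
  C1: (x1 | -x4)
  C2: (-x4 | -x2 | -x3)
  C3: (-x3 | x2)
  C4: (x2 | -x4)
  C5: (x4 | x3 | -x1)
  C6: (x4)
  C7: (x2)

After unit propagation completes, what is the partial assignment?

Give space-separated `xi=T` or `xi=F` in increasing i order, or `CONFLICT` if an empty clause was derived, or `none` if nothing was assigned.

unit clause [4] forces x4=T; simplify:
  drop -4 from [1, -4] -> [1]
  drop -4 from [-4, -2, -3] -> [-2, -3]
  drop -4 from [2, -4] -> [2]
  satisfied 2 clause(s); 5 remain; assigned so far: [4]
unit clause [1] forces x1=T; simplify:
  satisfied 1 clause(s); 4 remain; assigned so far: [1, 4]
unit clause [2] forces x2=T; simplify:
  drop -2 from [-2, -3] -> [-3]
  satisfied 3 clause(s); 1 remain; assigned so far: [1, 2, 4]
unit clause [-3] forces x3=F; simplify:
  satisfied 1 clause(s); 0 remain; assigned so far: [1, 2, 3, 4]

Answer: x1=T x2=T x3=F x4=T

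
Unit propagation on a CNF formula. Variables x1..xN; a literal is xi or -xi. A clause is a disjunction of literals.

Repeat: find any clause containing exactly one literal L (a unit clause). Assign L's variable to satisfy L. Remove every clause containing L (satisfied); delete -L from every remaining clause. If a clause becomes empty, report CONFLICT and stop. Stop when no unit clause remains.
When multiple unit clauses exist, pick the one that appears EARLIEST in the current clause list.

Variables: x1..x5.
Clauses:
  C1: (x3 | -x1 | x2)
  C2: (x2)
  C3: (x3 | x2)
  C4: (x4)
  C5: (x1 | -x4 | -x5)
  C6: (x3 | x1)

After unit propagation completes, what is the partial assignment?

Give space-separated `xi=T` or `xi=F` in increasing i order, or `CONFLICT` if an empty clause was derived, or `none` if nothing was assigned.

unit clause [2] forces x2=T; simplify:
  satisfied 3 clause(s); 3 remain; assigned so far: [2]
unit clause [4] forces x4=T; simplify:
  drop -4 from [1, -4, -5] -> [1, -5]
  satisfied 1 clause(s); 2 remain; assigned so far: [2, 4]

Answer: x2=T x4=T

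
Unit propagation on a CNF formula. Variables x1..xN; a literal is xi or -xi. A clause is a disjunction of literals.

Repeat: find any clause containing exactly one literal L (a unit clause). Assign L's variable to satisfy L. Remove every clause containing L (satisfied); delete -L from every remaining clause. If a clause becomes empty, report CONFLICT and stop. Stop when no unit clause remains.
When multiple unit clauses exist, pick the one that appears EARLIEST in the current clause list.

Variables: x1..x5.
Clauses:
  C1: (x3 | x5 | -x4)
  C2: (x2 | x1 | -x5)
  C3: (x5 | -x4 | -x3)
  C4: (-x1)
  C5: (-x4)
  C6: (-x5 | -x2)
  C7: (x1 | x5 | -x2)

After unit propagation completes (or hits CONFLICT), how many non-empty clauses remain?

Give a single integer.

Answer: 3

Derivation:
unit clause [-1] forces x1=F; simplify:
  drop 1 from [2, 1, -5] -> [2, -5]
  drop 1 from [1, 5, -2] -> [5, -2]
  satisfied 1 clause(s); 6 remain; assigned so far: [1]
unit clause [-4] forces x4=F; simplify:
  satisfied 3 clause(s); 3 remain; assigned so far: [1, 4]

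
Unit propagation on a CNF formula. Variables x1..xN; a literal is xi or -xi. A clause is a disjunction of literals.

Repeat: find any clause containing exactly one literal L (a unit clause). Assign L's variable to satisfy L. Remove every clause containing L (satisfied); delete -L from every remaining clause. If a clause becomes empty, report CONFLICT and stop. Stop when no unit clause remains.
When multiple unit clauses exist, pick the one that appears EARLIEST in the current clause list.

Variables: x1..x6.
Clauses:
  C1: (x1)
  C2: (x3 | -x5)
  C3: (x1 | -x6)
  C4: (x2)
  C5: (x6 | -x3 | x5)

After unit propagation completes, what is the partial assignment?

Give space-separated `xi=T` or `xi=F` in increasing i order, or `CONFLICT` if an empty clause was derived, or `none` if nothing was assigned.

unit clause [1] forces x1=T; simplify:
  satisfied 2 clause(s); 3 remain; assigned so far: [1]
unit clause [2] forces x2=T; simplify:
  satisfied 1 clause(s); 2 remain; assigned so far: [1, 2]

Answer: x1=T x2=T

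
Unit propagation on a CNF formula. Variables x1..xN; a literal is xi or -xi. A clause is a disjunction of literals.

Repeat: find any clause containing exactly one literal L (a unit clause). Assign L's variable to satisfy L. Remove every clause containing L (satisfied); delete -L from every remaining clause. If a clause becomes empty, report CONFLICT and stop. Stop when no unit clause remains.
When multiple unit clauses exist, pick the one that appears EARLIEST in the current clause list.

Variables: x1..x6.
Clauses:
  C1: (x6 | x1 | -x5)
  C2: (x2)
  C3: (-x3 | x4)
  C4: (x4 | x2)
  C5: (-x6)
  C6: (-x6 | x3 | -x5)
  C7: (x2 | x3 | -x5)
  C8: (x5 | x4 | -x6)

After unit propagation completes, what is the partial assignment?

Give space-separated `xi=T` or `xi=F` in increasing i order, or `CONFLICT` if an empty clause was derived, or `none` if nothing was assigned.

unit clause [2] forces x2=T; simplify:
  satisfied 3 clause(s); 5 remain; assigned so far: [2]
unit clause [-6] forces x6=F; simplify:
  drop 6 from [6, 1, -5] -> [1, -5]
  satisfied 3 clause(s); 2 remain; assigned so far: [2, 6]

Answer: x2=T x6=F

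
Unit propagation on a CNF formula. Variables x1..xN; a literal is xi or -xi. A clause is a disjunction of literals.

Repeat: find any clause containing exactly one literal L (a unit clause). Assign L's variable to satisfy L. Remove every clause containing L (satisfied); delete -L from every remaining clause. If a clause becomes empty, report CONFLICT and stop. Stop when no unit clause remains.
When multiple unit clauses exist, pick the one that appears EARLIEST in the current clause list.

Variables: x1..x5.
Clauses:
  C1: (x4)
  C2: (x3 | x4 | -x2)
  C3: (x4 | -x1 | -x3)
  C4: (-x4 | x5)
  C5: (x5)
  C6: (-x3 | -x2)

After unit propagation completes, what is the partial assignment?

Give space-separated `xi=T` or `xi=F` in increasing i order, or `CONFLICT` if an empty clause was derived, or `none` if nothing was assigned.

Answer: x4=T x5=T

Derivation:
unit clause [4] forces x4=T; simplify:
  drop -4 from [-4, 5] -> [5]
  satisfied 3 clause(s); 3 remain; assigned so far: [4]
unit clause [5] forces x5=T; simplify:
  satisfied 2 clause(s); 1 remain; assigned so far: [4, 5]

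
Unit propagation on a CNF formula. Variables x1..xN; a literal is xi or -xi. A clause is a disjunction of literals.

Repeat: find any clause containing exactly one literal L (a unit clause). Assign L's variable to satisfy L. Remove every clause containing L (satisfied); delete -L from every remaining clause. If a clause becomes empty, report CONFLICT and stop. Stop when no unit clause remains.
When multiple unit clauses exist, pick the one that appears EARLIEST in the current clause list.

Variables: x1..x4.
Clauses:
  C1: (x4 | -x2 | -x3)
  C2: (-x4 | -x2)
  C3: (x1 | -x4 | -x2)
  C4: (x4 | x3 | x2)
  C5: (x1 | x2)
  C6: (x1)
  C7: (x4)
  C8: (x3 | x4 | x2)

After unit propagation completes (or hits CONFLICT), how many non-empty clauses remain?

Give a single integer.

unit clause [1] forces x1=T; simplify:
  satisfied 3 clause(s); 5 remain; assigned so far: [1]
unit clause [4] forces x4=T; simplify:
  drop -4 from [-4, -2] -> [-2]
  satisfied 4 clause(s); 1 remain; assigned so far: [1, 4]
unit clause [-2] forces x2=F; simplify:
  satisfied 1 clause(s); 0 remain; assigned so far: [1, 2, 4]

Answer: 0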